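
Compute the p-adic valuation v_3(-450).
v_3(-450) = 2

v_3(n) is the largest exponent k such that 3^k divides n. Factor out: -450 = -3^2 · 50. (Sign doesn't affect v_p.) So v_3(-450) = 2.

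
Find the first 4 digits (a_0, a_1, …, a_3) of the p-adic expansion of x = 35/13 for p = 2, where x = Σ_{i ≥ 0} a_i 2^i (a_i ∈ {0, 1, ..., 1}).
(a_0, …, a_3) = (1, 1, 1, 1)

v_2(35/13) = 0 (numerator and denominator both coprime to 2), so x ∈ ℤ_2^×. Compute digits iteratively via a_i = x_i mod 2, x_{i+1} = (x_i − a_i)/2, with x_0 = x:
  x_0 = 35/13;  a_0 = 1;  x_1 = (x_0 − 1)/2 = 11/13
  x_1 = 11/13;  a_1 = 1;  x_2 = (x_1 − 1)/2 = -1/13
  x_2 = -1/13;  a_2 = 1;  x_3 = (x_2 − 1)/2 = -7/13
  x_3 = -7/13;  a_3 = 1;  x_4 = (x_3 − 1)/2 = -10/13
Digits: (1, 1, 1, 1).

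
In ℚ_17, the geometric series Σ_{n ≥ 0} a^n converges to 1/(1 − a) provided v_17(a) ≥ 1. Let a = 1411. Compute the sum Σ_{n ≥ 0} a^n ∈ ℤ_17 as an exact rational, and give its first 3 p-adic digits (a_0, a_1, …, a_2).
Σ a^n = 1/(1 − a) = -1/1410;  first 3 digits = (1, 15, 8)

v_17(a) = 1 ≥ 1, so the series converges in ℤ_17 to 1/(1 − a) = 1/(1 − 1411) = -1/1410. Expand this rational in ℤ_17: compute digits iteratively via d_i = x_i mod 17, x_{i+1} = (x_i − d_i)/17. The first 3 digits are (1, 15, 8).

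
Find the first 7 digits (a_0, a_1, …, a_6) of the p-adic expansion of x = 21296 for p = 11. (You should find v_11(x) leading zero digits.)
(a_0, …, a_6) = (0, 0, 0, 5, 1, 0, 0)

v_11(21296) = 3, so a_0 = ... = a_2 = 0. Factor out: x = 11^3 · u with u = 16 a unit in ℤ_11. Expand u iteratively via a_{v+i} = u_i mod 11, u_{i+1} = (u_i − a_{v+i})/11:
  u_0 = 16;  a_3 = 5;  u_1 = (u_0 − 5)/11 = 1
  u_1 = 1;  a_4 = 1;  u_2 = (u_1 − 1)/11 = 0
  u_2 = 0;  a_5 = 0;  u_3 = (u_2 − 0)/11 = 0
  u_3 = 0;  a_6 = 0;  u_4 = (u_3 − 0)/11 = 0
Digits: (0, 0, 0, 5, 1, 0, 0).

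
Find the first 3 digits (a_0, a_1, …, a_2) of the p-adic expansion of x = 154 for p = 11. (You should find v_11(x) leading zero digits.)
(a_0, …, a_2) = (0, 3, 1)

v_11(154) = 1, so a_0 = ... = a_0 = 0. Factor out: x = 11^1 · u with u = 14 a unit in ℤ_11. Expand u iteratively via a_{v+i} = u_i mod 11, u_{i+1} = (u_i − a_{v+i})/11:
  u_0 = 14;  a_1 = 3;  u_1 = (u_0 − 3)/11 = 1
  u_1 = 1;  a_2 = 1;  u_2 = (u_1 − 1)/11 = 0
Digits: (0, 3, 1).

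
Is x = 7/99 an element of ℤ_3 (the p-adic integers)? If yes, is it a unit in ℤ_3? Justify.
x ∉ ℤ_3 (v_3(x) = -2 < 0)

ℤ_3 = {x ∈ ℚ_3 : v_3(x) ≥ 0} and ℤ_3^× = {x ∈ ℤ_3 : v_3(x) = 0}. Here v_3(7/99) = v_3(num) − v_3(den) = -2; compare against these criteria.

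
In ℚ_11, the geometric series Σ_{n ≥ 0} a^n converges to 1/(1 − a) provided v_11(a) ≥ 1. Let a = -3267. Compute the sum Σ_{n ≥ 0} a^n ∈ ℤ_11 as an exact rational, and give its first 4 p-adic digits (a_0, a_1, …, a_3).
Σ a^n = 1/(1 − a) = 1/3268;  first 4 digits = (1, 0, 6, 8)

v_11(a) = 2 ≥ 1, so the series converges in ℤ_11 to 1/(1 − a) = 1/(1 − (-3267)) = 1/3268. Expand this rational in ℤ_11: compute digits iteratively via d_i = x_i mod 11, x_{i+1} = (x_i − d_i)/11. The first 4 digits are (1, 0, 6, 8).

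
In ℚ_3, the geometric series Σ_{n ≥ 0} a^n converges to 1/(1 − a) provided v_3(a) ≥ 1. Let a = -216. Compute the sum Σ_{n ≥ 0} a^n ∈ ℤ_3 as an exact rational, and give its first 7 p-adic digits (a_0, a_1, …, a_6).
Σ a^n = 1/(1 − a) = 1/217;  first 7 digits = (1, 0, 0, 1, 0, 2, 0)

v_3(a) = 3 ≥ 1, so the series converges in ℤ_3 to 1/(1 − a) = 1/(1 − (-216)) = 1/217. Expand this rational in ℤ_3: compute digits iteratively via d_i = x_i mod 3, x_{i+1} = (x_i − d_i)/3. The first 7 digits are (1, 0, 0, 1, 0, 2, 0).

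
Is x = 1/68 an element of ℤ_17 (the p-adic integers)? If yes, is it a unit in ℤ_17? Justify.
x ∉ ℤ_17 (v_17(x) = -1 < 0)

ℤ_17 = {x ∈ ℚ_17 : v_17(x) ≥ 0} and ℤ_17^× = {x ∈ ℤ_17 : v_17(x) = 0}. Here v_17(1/68) = v_17(num) − v_17(den) = -1; compare against these criteria.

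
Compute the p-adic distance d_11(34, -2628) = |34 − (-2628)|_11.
d_11(34, -2628) = 1/1331

Step 1 — x − y = 34 − (-2628) = 2662. Step 2 — v_11(2662) = 3 (factor: 2662 = (11^3 · 2); the sign does not affect v_p). Step 3 — |x − y|_11 = 11^{-3} = 1/1331.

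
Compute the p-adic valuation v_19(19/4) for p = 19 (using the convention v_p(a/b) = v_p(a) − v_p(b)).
v_19(19/4) = 1

Factor powers of 19 from the numerator and denominator of the reduced fraction: 19 = 19^1 · 1 and 4 = 19^0 · 4. Apply v_p(a/b) = v_p(a) − v_p(b): v_19(19/4) = 1 − 0 = 1.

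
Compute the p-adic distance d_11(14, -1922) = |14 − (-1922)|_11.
d_11(14, -1922) = 1/121

Step 1 — x − y = 14 − (-1922) = 1936. Step 2 — v_11(1936) = 2 (factor: 1936 = (11^2 · 16); the sign does not affect v_p). Step 3 — |x − y|_11 = 11^{-2} = 1/121.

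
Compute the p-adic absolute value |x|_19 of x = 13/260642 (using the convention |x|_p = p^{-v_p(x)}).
|13/260642|_19 = 130321

Step 1 — compute v_19(x) by factoring powers of 19 out of the numerator and denominator: v_19(13/260642) = -4. Step 2 — apply |x|_p = p^{-v_p(x)} = 19^{4} = 130321.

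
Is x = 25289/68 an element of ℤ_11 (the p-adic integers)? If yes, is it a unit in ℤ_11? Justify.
x ∈ ℤ_11 but not a unit; v_11(x) = 3 > 0

ℤ_11 = {x ∈ ℚ_11 : v_11(x) ≥ 0} and ℤ_11^× = {x ∈ ℤ_11 : v_11(x) = 0}. Here v_11(25289/68) = v_11(num) − v_11(den) = 3; compare against these criteria.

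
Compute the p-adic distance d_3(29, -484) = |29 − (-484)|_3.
d_3(29, -484) = 1/27

Step 1 — x − y = 29 − (-484) = 513. Step 2 — v_3(513) = 3 (factor: 513 = (3^3 · 19); the sign does not affect v_p). Step 3 — |x − y|_3 = 3^{-3} = 1/27.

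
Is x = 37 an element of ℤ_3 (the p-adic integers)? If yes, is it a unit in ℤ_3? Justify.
x ∈ ℤ_3^× (unit); v_3(x) = 0

ℤ_3 = {x ∈ ℚ_3 : v_3(x) ≥ 0} and ℤ_3^× = {x ∈ ℤ_3 : v_3(x) = 0}. Here v_3(37) = v_3(num) − v_3(den) = 0; compare against these criteria.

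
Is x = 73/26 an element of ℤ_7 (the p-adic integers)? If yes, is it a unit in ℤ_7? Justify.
x ∈ ℤ_7^× (unit); v_7(x) = 0

ℤ_7 = {x ∈ ℚ_7 : v_7(x) ≥ 0} and ℤ_7^× = {x ∈ ℤ_7 : v_7(x) = 0}. Here v_7(73/26) = v_7(num) − v_7(den) = 0; compare against these criteria.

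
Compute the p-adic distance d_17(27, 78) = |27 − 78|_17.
d_17(27, 78) = 1/17

Step 1 — x − y = 27 − 78 = -51. Step 2 — v_17(-51) = 1 (factor: -51 = −(17^1 · 3); the sign does not affect v_p). Step 3 — |x − y|_17 = 17^{-1} = 1/17.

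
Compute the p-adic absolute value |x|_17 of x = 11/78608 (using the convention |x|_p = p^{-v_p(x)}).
|11/78608|_17 = 4913

Step 1 — compute v_17(x) by factoring powers of 17 out of the numerator and denominator: v_17(11/78608) = -3. Step 2 — apply |x|_p = p^{-v_p(x)} = 17^{3} = 4913.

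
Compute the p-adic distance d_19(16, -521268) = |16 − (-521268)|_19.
d_19(16, -521268) = 1/130321

Step 1 — x − y = 16 − (-521268) = 521284. Step 2 — v_19(521284) = 4 (factor: 521284 = (19^4 · 4); the sign does not affect v_p). Step 3 — |x − y|_19 = 19^{-4} = 1/130321.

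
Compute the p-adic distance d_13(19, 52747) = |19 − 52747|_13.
d_13(19, 52747) = 1/2197

Step 1 — x − y = 19 − 52747 = -52728. Step 2 — v_13(-52728) = 3 (factor: -52728 = −(13^3 · 24); the sign does not affect v_p). Step 3 — |x − y|_13 = 13^{-3} = 1/2197.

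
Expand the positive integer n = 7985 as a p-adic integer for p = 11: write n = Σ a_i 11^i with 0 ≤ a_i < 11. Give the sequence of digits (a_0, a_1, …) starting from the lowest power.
(a_0, a_1, …) = (10, 10, 10, 5)

Repeated division by 11 gives the digits low-to-high: 7985 = 10 + 10·11^1 + 10·11^2 + 5·11^3. Digit sequence: (10, 10, 10, 5).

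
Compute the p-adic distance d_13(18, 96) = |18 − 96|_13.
d_13(18, 96) = 1/13

Step 1 — x − y = 18 − 96 = -78. Step 2 — v_13(-78) = 1 (factor: -78 = −(13^1 · 6); the sign does not affect v_p). Step 3 — |x − y|_13 = 13^{-1} = 1/13.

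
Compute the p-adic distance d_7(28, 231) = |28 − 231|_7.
d_7(28, 231) = 1/7

Step 1 — x − y = 28 − 231 = -203. Step 2 — v_7(-203) = 1 (factor: -203 = −(7^1 · 29); the sign does not affect v_p). Step 3 — |x − y|_7 = 7^{-1} = 1/7.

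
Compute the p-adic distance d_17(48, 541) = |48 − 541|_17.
d_17(48, 541) = 1/17

Step 1 — x − y = 48 − 541 = -493. Step 2 — v_17(-493) = 1 (factor: -493 = −(17^1 · 29); the sign does not affect v_p). Step 3 — |x − y|_17 = 17^{-1} = 1/17.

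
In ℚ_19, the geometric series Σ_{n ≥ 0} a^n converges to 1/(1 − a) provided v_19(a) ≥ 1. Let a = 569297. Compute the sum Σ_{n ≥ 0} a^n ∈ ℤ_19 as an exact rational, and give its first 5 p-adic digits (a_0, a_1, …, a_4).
Σ a^n = 1/(1 − a) = -1/569296;  first 5 digits = (1, 0, 0, 7, 4)

v_19(a) = 3 ≥ 1, so the series converges in ℤ_19 to 1/(1 − a) = 1/(1 − 569297) = -1/569296. Expand this rational in ℤ_19: compute digits iteratively via d_i = x_i mod 19, x_{i+1} = (x_i − d_i)/19. The first 5 digits are (1, 0, 0, 7, 4).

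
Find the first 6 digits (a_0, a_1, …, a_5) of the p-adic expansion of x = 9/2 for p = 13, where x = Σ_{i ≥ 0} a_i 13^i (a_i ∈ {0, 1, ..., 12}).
(a_0, …, a_5) = (11, 6, 6, 6, 6, 6)

v_13(9/2) = 0 (numerator and denominator both coprime to 13), so x ∈ ℤ_13^×. Compute digits iteratively via a_i = x_i mod 13, x_{i+1} = (x_i − a_i)/13, with x_0 = x:
  x_0 = 9/2;  a_0 = 11;  x_1 = (x_0 − 11)/13 = -1/2
  x_1 = -1/2;  a_1 = 6;  x_2 = (x_1 − 6)/13 = -1/2
  x_2 = -1/2;  a_2 = 6;  x_3 = (x_2 − 6)/13 = -1/2
  x_3 = -1/2;  a_3 = 6;  x_4 = (x_3 − 6)/13 = -1/2
  x_4 = -1/2;  a_4 = 6;  x_5 = (x_4 − 6)/13 = -1/2
  x_5 = -1/2;  a_5 = 6;  x_6 = (x_5 − 6)/13 = -1/2
Digits: (11, 6, 6, 6, 6, 6).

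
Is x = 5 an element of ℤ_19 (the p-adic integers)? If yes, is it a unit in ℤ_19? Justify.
x ∈ ℤ_19^× (unit); v_19(x) = 0

ℤ_19 = {x ∈ ℚ_19 : v_19(x) ≥ 0} and ℤ_19^× = {x ∈ ℤ_19 : v_19(x) = 0}. Here v_19(5) = v_19(num) − v_19(den) = 0; compare against these criteria.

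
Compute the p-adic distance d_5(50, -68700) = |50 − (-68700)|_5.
d_5(50, -68700) = 1/3125

Step 1 — x − y = 50 − (-68700) = 68750. Step 2 — v_5(68750) = 5 (factor: 68750 = (5^5 · 22); the sign does not affect v_p). Step 3 — |x − y|_5 = 5^{-5} = 1/3125.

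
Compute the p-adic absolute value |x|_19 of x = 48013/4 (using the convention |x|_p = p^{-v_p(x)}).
|48013/4|_19 = 1/6859

Step 1 — compute v_19(x) by factoring powers of 19 out of the numerator and denominator: v_19(48013/4) = 3. Step 2 — apply |x|_p = p^{-v_p(x)} = 19^{-3} = 1/6859.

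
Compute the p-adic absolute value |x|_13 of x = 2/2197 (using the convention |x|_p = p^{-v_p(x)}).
|2/2197|_13 = 2197

Step 1 — compute v_13(x) by factoring powers of 13 out of the numerator and denominator: v_13(2/2197) = -3. Step 2 — apply |x|_p = p^{-v_p(x)} = 13^{3} = 2197.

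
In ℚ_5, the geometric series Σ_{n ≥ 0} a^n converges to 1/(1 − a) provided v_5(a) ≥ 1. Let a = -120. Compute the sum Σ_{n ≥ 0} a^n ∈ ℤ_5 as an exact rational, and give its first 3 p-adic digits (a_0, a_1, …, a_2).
Σ a^n = 1/(1 − a) = 1/121;  first 3 digits = (1, 1, 1)

v_5(a) = 1 ≥ 1, so the series converges in ℤ_5 to 1/(1 − a) = 1/(1 − (-120)) = 1/121. Expand this rational in ℤ_5: compute digits iteratively via d_i = x_i mod 5, x_{i+1} = (x_i − d_i)/5. The first 3 digits are (1, 1, 1).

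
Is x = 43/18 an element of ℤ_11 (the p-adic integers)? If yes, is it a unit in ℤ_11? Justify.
x ∈ ℤ_11^× (unit); v_11(x) = 0

ℤ_11 = {x ∈ ℚ_11 : v_11(x) ≥ 0} and ℤ_11^× = {x ∈ ℤ_11 : v_11(x) = 0}. Here v_11(43/18) = v_11(num) − v_11(den) = 0; compare against these criteria.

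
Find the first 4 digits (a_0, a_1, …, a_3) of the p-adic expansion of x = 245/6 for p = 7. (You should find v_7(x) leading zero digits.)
(a_0, …, a_3) = (0, 0, 2, 1)

v_7(245/6) = 2, so a_0 = ... = a_1 = 0. Factor out: x = 7^2 · u with u = 5/6 a unit in ℤ_7. Expand u iteratively via a_{v+i} = u_i mod 7, u_{i+1} = (u_i − a_{v+i})/7:
  u_0 = 5/6;  a_2 = 2;  u_1 = (u_0 − 2)/7 = -1/6
  u_1 = -1/6;  a_3 = 1;  u_2 = (u_1 − 1)/7 = -1/6
Digits: (0, 0, 2, 1).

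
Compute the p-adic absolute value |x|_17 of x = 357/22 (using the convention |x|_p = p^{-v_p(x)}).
|357/22|_17 = 1/17

Step 1 — compute v_17(x) by factoring powers of 17 out of the numerator and denominator: v_17(357/22) = 1. Step 2 — apply |x|_p = p^{-v_p(x)} = 17^{-1} = 1/17.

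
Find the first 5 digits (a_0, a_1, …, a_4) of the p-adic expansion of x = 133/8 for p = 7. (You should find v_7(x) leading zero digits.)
(a_0, …, a_4) = (0, 5, 4, 2, 4)

v_7(133/8) = 1, so a_0 = ... = a_0 = 0. Factor out: x = 7^1 · u with u = 19/8 a unit in ℤ_7. Expand u iteratively via a_{v+i} = u_i mod 7, u_{i+1} = (u_i − a_{v+i})/7:
  u_0 = 19/8;  a_1 = 5;  u_1 = (u_0 − 5)/7 = -3/8
  u_1 = -3/8;  a_2 = 4;  u_2 = (u_1 − 4)/7 = -5/8
  u_2 = -5/8;  a_3 = 2;  u_3 = (u_2 − 2)/7 = -3/8
  u_3 = -3/8;  a_4 = 4;  u_4 = (u_3 − 4)/7 = -5/8
Digits: (0, 5, 4, 2, 4).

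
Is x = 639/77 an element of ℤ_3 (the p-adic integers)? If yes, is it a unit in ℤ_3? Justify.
x ∈ ℤ_3 but not a unit; v_3(x) = 2 > 0

ℤ_3 = {x ∈ ℚ_3 : v_3(x) ≥ 0} and ℤ_3^× = {x ∈ ℤ_3 : v_3(x) = 0}. Here v_3(639/77) = v_3(num) − v_3(den) = 2; compare against these criteria.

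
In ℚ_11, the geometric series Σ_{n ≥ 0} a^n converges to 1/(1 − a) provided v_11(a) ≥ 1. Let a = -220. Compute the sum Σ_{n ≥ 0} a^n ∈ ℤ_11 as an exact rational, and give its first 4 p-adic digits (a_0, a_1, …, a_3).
Σ a^n = 1/(1 − a) = 1/221;  first 4 digits = (1, 2, 2, 0)

v_11(a) = 1 ≥ 1, so the series converges in ℤ_11 to 1/(1 − a) = 1/(1 − (-220)) = 1/221. Expand this rational in ℤ_11: compute digits iteratively via d_i = x_i mod 11, x_{i+1} = (x_i − d_i)/11. The first 4 digits are (1, 2, 2, 0).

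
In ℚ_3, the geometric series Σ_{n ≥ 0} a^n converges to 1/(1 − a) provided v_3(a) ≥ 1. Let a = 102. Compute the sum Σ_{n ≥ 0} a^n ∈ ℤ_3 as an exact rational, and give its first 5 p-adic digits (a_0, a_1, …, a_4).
Σ a^n = 1/(1 − a) = -1/101;  first 5 digits = (1, 1, 0, 0, 2)

v_3(a) = 1 ≥ 1, so the series converges in ℤ_3 to 1/(1 − a) = 1/(1 − 102) = -1/101. Expand this rational in ℤ_3: compute digits iteratively via d_i = x_i mod 3, x_{i+1} = (x_i − d_i)/3. The first 5 digits are (1, 1, 0, 0, 2).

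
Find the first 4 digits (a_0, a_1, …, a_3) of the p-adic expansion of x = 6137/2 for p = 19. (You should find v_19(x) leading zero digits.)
(a_0, …, a_3) = (0, 0, 18, 9)

v_19(6137/2) = 2, so a_0 = ... = a_1 = 0. Factor out: x = 19^2 · u with u = 17/2 a unit in ℤ_19. Expand u iteratively via a_{v+i} = u_i mod 19, u_{i+1} = (u_i − a_{v+i})/19:
  u_0 = 17/2;  a_2 = 18;  u_1 = (u_0 − 18)/19 = -1/2
  u_1 = -1/2;  a_3 = 9;  u_2 = (u_1 − 9)/19 = -1/2
Digits: (0, 0, 18, 9).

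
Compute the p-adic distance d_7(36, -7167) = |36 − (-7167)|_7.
d_7(36, -7167) = 1/2401

Step 1 — x − y = 36 − (-7167) = 7203. Step 2 — v_7(7203) = 4 (factor: 7203 = (7^4 · 3); the sign does not affect v_p). Step 3 — |x − y|_7 = 7^{-4} = 1/2401.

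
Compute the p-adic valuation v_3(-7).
v_3(-7) = 0

v_3(n) is the largest exponent k such that 3^k divides n. Factor out: -7 = -3^0 · 7. (Sign doesn't affect v_p.) So v_3(-7) = 0.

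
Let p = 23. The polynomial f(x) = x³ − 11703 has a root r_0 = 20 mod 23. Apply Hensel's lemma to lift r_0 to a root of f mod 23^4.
r_3 = 143908 (mod 279841)

Hensel: r_{i+1} = r_i − f(r_i)/f′(r_i) mod 23^{i+2}, where f′(x) = 3x². Iterate:
  r_0 = 20 (mod 23)
  r_1 = 20 (mod 529)
  r_2 = 10071 (mod 12167)
  r_3 = 143908 (mod 279841)
Final: r = 143908 with f(r) ≡ 0 mod 23^4.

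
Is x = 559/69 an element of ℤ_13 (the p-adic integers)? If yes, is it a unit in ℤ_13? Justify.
x ∈ ℤ_13 but not a unit; v_13(x) = 1 > 0

ℤ_13 = {x ∈ ℚ_13 : v_13(x) ≥ 0} and ℤ_13^× = {x ∈ ℤ_13 : v_13(x) = 0}. Here v_13(559/69) = v_13(num) − v_13(den) = 1; compare against these criteria.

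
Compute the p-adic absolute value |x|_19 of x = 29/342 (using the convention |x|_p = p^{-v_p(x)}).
|29/342|_19 = 19

Step 1 — compute v_19(x) by factoring powers of 19 out of the numerator and denominator: v_19(29/342) = -1. Step 2 — apply |x|_p = p^{-v_p(x)} = 19^{1} = 19.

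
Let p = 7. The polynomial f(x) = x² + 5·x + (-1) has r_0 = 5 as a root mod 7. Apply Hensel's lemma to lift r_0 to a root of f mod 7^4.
r_3 = 642 (mod 2401)

Hensel: r_{i+1} = r_i − f(r_i)·(f′(r_i))^{-1} mod 7^{i+2}, f′(x) = 2x + 5. Iterate:
  r_0 = 5 (mod 7)
  r_1 = 5 (mod 49)
  r_2 = 299 (mod 343)
  r_3 = 642 (mod 2401)
Final: r = 642 satisfies f(r) ≡ 0 mod 7^4.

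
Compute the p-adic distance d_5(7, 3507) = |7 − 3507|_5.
d_5(7, 3507) = 1/125

Step 1 — x − y = 7 − 3507 = -3500. Step 2 — v_5(-3500) = 3 (factor: -3500 = −(5^3 · 28); the sign does not affect v_p). Step 3 — |x − y|_5 = 5^{-3} = 1/125.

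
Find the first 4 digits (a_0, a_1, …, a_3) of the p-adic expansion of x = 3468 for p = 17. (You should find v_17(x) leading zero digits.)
(a_0, …, a_3) = (0, 0, 12, 0)

v_17(3468) = 2, so a_0 = ... = a_1 = 0. Factor out: x = 17^2 · u with u = 12 a unit in ℤ_17. Expand u iteratively via a_{v+i} = u_i mod 17, u_{i+1} = (u_i − a_{v+i})/17:
  u_0 = 12;  a_2 = 12;  u_1 = (u_0 − 12)/17 = 0
  u_1 = 0;  a_3 = 0;  u_2 = (u_1 − 0)/17 = 0
Digits: (0, 0, 12, 0).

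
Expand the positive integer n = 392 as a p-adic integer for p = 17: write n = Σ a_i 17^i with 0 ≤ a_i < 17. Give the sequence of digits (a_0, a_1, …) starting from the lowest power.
(a_0, a_1, …) = (1, 6, 1)

Repeated division by 17 gives the digits low-to-high: 392 = 1 + 6·17^1 + 1·17^2. Digit sequence: (1, 6, 1).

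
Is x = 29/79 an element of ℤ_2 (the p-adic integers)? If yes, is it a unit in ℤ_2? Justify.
x ∈ ℤ_2^× (unit); v_2(x) = 0

ℤ_2 = {x ∈ ℚ_2 : v_2(x) ≥ 0} and ℤ_2^× = {x ∈ ℤ_2 : v_2(x) = 0}. Here v_2(29/79) = v_2(num) − v_2(den) = 0; compare against these criteria.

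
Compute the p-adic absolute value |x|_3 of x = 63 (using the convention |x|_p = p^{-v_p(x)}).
|63|_3 = 1/9

Step 1 — compute v_3(x) by factoring powers of 3 out of the numerator and denominator: v_3(63) = 2. Step 2 — apply |x|_p = p^{-v_p(x)} = 3^{-2} = 1/9.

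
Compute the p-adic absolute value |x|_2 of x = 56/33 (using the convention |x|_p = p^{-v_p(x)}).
|56/33|_2 = 1/8

Step 1 — compute v_2(x) by factoring powers of 2 out of the numerator and denominator: v_2(56/33) = 3. Step 2 — apply |x|_p = p^{-v_p(x)} = 2^{-3} = 1/8.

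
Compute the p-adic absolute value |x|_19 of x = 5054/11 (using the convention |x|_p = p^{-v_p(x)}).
|5054/11|_19 = 1/361

Step 1 — compute v_19(x) by factoring powers of 19 out of the numerator and denominator: v_19(5054/11) = 2. Step 2 — apply |x|_p = p^{-v_p(x)} = 19^{-2} = 1/361.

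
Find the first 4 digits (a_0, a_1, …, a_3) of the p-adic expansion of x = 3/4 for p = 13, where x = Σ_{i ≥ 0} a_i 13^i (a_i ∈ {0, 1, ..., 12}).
(a_0, …, a_3) = (4, 3, 3, 3)

v_13(3/4) = 0 (numerator and denominator both coprime to 13), so x ∈ ℤ_13^×. Compute digits iteratively via a_i = x_i mod 13, x_{i+1} = (x_i − a_i)/13, with x_0 = x:
  x_0 = 3/4;  a_0 = 4;  x_1 = (x_0 − 4)/13 = -1/4
  x_1 = -1/4;  a_1 = 3;  x_2 = (x_1 − 3)/13 = -1/4
  x_2 = -1/4;  a_2 = 3;  x_3 = (x_2 − 3)/13 = -1/4
  x_3 = -1/4;  a_3 = 3;  x_4 = (x_3 − 3)/13 = -1/4
Digits: (4, 3, 3, 3).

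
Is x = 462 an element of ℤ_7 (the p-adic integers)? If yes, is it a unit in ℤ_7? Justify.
x ∈ ℤ_7 but not a unit; v_7(x) = 1 > 0

ℤ_7 = {x ∈ ℚ_7 : v_7(x) ≥ 0} and ℤ_7^× = {x ∈ ℤ_7 : v_7(x) = 0}. Here v_7(462) = v_7(num) − v_7(den) = 1; compare against these criteria.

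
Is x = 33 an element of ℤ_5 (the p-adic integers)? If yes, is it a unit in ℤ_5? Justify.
x ∈ ℤ_5^× (unit); v_5(x) = 0

ℤ_5 = {x ∈ ℚ_5 : v_5(x) ≥ 0} and ℤ_5^× = {x ∈ ℤ_5 : v_5(x) = 0}. Here v_5(33) = v_5(num) − v_5(den) = 0; compare against these criteria.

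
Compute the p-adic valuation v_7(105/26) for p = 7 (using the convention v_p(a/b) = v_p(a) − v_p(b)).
v_7(105/26) = 1

Factor powers of 7 from the numerator and denominator of the reduced fraction: 105 = 7^1 · 15 and 26 = 7^0 · 26. Apply v_p(a/b) = v_p(a) − v_p(b): v_7(105/26) = 1 − 0 = 1.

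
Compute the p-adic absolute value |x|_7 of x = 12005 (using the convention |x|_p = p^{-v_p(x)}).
|12005|_7 = 1/2401

Step 1 — compute v_7(x) by factoring powers of 7 out of the numerator and denominator: v_7(12005) = 4. Step 2 — apply |x|_p = p^{-v_p(x)} = 7^{-4} = 1/2401.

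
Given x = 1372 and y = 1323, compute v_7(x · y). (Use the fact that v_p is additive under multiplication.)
v_7(1815156) = 5

v_p(x) = 3 (factor: 1372 = 7^3 · 4); v_p(y) = 2 (factor: 1323 = 7^2 · 27). Additivity: v_p(xy) = v_p(x) + v_p(y) = 3 + 2 = 5. (Direct check: xy = 1815156 = 7^5 · (108).)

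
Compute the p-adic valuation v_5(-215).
v_5(-215) = 1

v_5(n) is the largest exponent k such that 5^k divides n. Factor out: -215 = -5^1 · 43. (Sign doesn't affect v_p.) So v_5(-215) = 1.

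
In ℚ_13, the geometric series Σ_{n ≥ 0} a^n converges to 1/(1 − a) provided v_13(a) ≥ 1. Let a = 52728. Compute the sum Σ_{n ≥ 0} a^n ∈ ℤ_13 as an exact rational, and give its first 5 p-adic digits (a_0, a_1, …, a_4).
Σ a^n = 1/(1 − a) = -1/52727;  first 5 digits = (1, 0, 0, 11, 1)

v_13(a) = 3 ≥ 1, so the series converges in ℤ_13 to 1/(1 − a) = 1/(1 − 52728) = -1/52727. Expand this rational in ℤ_13: compute digits iteratively via d_i = x_i mod 13, x_{i+1} = (x_i − d_i)/13. The first 5 digits are (1, 0, 0, 11, 1).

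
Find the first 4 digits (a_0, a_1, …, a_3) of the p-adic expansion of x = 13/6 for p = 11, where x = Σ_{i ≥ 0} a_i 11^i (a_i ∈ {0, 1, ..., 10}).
(a_0, …, a_3) = (4, 9, 1, 9)

v_11(13/6) = 0 (numerator and denominator both coprime to 11), so x ∈ ℤ_11^×. Compute digits iteratively via a_i = x_i mod 11, x_{i+1} = (x_i − a_i)/11, with x_0 = x:
  x_0 = 13/6;  a_0 = 4;  x_1 = (x_0 − 4)/11 = -1/6
  x_1 = -1/6;  a_1 = 9;  x_2 = (x_1 − 9)/11 = -5/6
  x_2 = -5/6;  a_2 = 1;  x_3 = (x_2 − 1)/11 = -1/6
  x_3 = -1/6;  a_3 = 9;  x_4 = (x_3 − 9)/11 = -5/6
Digits: (4, 9, 1, 9).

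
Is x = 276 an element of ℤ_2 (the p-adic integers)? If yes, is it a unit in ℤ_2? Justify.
x ∈ ℤ_2 but not a unit; v_2(x) = 2 > 0

ℤ_2 = {x ∈ ℚ_2 : v_2(x) ≥ 0} and ℤ_2^× = {x ∈ ℤ_2 : v_2(x) = 0}. Here v_2(276) = v_2(num) − v_2(den) = 2; compare against these criteria.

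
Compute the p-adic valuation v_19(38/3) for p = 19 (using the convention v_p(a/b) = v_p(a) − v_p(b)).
v_19(38/3) = 1

Factor powers of 19 from the numerator and denominator of the reduced fraction: 38 = 19^1 · 2 and 3 = 19^0 · 3. Apply v_p(a/b) = v_p(a) − v_p(b): v_19(38/3) = 1 − 0 = 1.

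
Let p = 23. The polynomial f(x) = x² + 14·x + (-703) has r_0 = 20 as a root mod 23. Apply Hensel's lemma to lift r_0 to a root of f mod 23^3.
r_2 = 11198 (mod 12167)

Hensel: r_{i+1} = r_i − f(r_i)·(f′(r_i))^{-1} mod 23^{i+2}, f′(x) = 2x + 14. Iterate:
  r_0 = 20 (mod 23)
  r_1 = 89 (mod 529)
  r_2 = 11198 (mod 12167)
Final: r = 11198 satisfies f(r) ≡ 0 mod 23^3.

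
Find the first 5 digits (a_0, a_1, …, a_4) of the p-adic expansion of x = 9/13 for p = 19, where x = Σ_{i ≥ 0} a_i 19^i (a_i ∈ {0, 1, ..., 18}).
(a_0, …, a_4) = (8, 4, 10, 17, 2)

v_19(9/13) = 0 (numerator and denominator both coprime to 19), so x ∈ ℤ_19^×. Compute digits iteratively via a_i = x_i mod 19, x_{i+1} = (x_i − a_i)/19, with x_0 = x:
  x_0 = 9/13;  a_0 = 8;  x_1 = (x_0 − 8)/19 = -5/13
  x_1 = -5/13;  a_1 = 4;  x_2 = (x_1 − 4)/19 = -3/13
  x_2 = -3/13;  a_2 = 10;  x_3 = (x_2 − 10)/19 = -7/13
  x_3 = -7/13;  a_3 = 17;  x_4 = (x_3 − 17)/19 = -12/13
  x_4 = -12/13;  a_4 = 2;  x_5 = (x_4 − 2)/19 = -2/13
Digits: (8, 4, 10, 17, 2).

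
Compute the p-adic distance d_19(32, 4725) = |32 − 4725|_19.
d_19(32, 4725) = 1/361

Step 1 — x − y = 32 − 4725 = -4693. Step 2 — v_19(-4693) = 2 (factor: -4693 = −(19^2 · 13); the sign does not affect v_p). Step 3 — |x − y|_19 = 19^{-2} = 1/361.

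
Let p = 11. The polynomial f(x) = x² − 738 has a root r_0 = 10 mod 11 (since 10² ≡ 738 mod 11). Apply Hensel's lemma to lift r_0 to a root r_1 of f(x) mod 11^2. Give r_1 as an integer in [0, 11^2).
r_1 = 54 (mod 121)

Hensel's recurrence: r_{i+1} = r_i − f(r_i)·(f′(r_i))^{-1} mod 11^{i+2}, with f′(x) = 2x. Iterate:
  r_0 = 10 (mod 11)
  r_1 = 54 (mod 121)
Final: r_1 = 54, and one checks f(r_1) ≡ 0 mod 11^2.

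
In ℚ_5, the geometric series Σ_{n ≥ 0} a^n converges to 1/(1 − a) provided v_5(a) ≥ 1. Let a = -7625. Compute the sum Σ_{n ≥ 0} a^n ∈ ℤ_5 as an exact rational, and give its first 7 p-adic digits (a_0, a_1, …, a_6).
Σ a^n = 1/(1 − a) = 1/7626;  first 7 digits = (1, 0, 0, 4, 2, 2, 0)

v_5(a) = 3 ≥ 1, so the series converges in ℤ_5 to 1/(1 − a) = 1/(1 − (-7625)) = 1/7626. Expand this rational in ℤ_5: compute digits iteratively via d_i = x_i mod 5, x_{i+1} = (x_i − d_i)/5. The first 7 digits are (1, 0, 0, 4, 2, 2, 0).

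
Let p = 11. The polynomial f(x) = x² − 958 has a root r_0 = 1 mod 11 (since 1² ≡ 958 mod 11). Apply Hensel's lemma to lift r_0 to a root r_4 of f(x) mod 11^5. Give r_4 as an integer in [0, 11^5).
r_4 = 117426 (mod 161051)

Hensel's recurrence: r_{i+1} = r_i − f(r_i)·(f′(r_i))^{-1} mod 11^{i+2}, with f′(x) = 2x. Iterate:
  r_0 = 1 (mod 11)
  r_1 = 56 (mod 121)
  r_2 = 298 (mod 1331)
  r_3 = 298 (mod 14641)
  r_4 = 117426 (mod 161051)
Final: r_4 = 117426, and one checks f(r_4) ≡ 0 mod 11^5.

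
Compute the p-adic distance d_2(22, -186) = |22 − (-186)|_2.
d_2(22, -186) = 1/16

Step 1 — x − y = 22 − (-186) = 208. Step 2 — v_2(208) = 4 (factor: 208 = (2^4 · 13); the sign does not affect v_p). Step 3 — |x − y|_2 = 2^{-4} = 1/16.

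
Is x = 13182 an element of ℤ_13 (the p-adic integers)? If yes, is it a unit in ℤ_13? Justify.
x ∈ ℤ_13 but not a unit; v_13(x) = 3 > 0

ℤ_13 = {x ∈ ℚ_13 : v_13(x) ≥ 0} and ℤ_13^× = {x ∈ ℤ_13 : v_13(x) = 0}. Here v_13(13182) = v_13(num) − v_13(den) = 3; compare against these criteria.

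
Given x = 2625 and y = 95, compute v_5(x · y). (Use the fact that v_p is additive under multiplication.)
v_5(249375) = 4

v_p(x) = 3 (factor: 2625 = 5^3 · 21); v_p(y) = 1 (factor: 95 = 5^1 · 19). Additivity: v_p(xy) = v_p(x) + v_p(y) = 3 + 1 = 4. (Direct check: xy = 249375 = 5^4 · (399).)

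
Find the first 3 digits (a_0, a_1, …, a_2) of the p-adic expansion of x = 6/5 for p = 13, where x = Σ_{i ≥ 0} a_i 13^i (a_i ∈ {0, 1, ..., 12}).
(a_0, …, a_2) = (9, 2, 5)

v_13(6/5) = 0 (numerator and denominator both coprime to 13), so x ∈ ℤ_13^×. Compute digits iteratively via a_i = x_i mod 13, x_{i+1} = (x_i − a_i)/13, with x_0 = x:
  x_0 = 6/5;  a_0 = 9;  x_1 = (x_0 − 9)/13 = -3/5
  x_1 = -3/5;  a_1 = 2;  x_2 = (x_1 − 2)/13 = -1/5
  x_2 = -1/5;  a_2 = 5;  x_3 = (x_2 − 5)/13 = -2/5
Digits: (9, 2, 5).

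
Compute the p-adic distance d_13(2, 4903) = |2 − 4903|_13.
d_13(2, 4903) = 1/169

Step 1 — x − y = 2 − 4903 = -4901. Step 2 — v_13(-4901) = 2 (factor: -4901 = −(13^2 · 29); the sign does not affect v_p). Step 3 — |x − y|_13 = 13^{-2} = 1/169.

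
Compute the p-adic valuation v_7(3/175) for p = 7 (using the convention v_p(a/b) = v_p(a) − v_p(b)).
v_7(3/175) = -1

Factor powers of 7 from the numerator and denominator of the reduced fraction: 3 = 7^0 · 3 and 175 = 7^1 · 25. Apply v_p(a/b) = v_p(a) − v_p(b): v_7(3/175) = 0 − 1 = -1.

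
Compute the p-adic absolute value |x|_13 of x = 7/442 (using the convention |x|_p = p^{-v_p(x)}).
|7/442|_13 = 13

Step 1 — compute v_13(x) by factoring powers of 13 out of the numerator and denominator: v_13(7/442) = -1. Step 2 — apply |x|_p = p^{-v_p(x)} = 13^{1} = 13.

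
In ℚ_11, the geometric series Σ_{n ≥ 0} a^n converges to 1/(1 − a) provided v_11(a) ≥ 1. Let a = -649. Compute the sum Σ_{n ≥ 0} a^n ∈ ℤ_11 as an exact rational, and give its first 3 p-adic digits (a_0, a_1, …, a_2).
Σ a^n = 1/(1 − a) = 1/650;  first 3 digits = (1, 7, 10)

v_11(a) = 1 ≥ 1, so the series converges in ℤ_11 to 1/(1 − a) = 1/(1 − (-649)) = 1/650. Expand this rational in ℤ_11: compute digits iteratively via d_i = x_i mod 11, x_{i+1} = (x_i − d_i)/11. The first 3 digits are (1, 7, 10).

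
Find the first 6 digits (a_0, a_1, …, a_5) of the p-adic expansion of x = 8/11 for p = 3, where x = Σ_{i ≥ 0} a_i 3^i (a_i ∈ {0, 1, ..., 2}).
(a_0, …, a_5) = (1, 1, 1, 2, 0, 0)

v_3(8/11) = 0 (numerator and denominator both coprime to 3), so x ∈ ℤ_3^×. Compute digits iteratively via a_i = x_i mod 3, x_{i+1} = (x_i − a_i)/3, with x_0 = x:
  x_0 = 8/11;  a_0 = 1;  x_1 = (x_0 − 1)/3 = -1/11
  x_1 = -1/11;  a_1 = 1;  x_2 = (x_1 − 1)/3 = -4/11
  x_2 = -4/11;  a_2 = 1;  x_3 = (x_2 − 1)/3 = -5/11
  x_3 = -5/11;  a_3 = 2;  x_4 = (x_3 − 2)/3 = -9/11
  x_4 = -9/11;  a_4 = 0;  x_5 = (x_4 − 0)/3 = -3/11
  x_5 = -3/11;  a_5 = 0;  x_6 = (x_5 − 0)/3 = -1/11
Digits: (1, 1, 1, 2, 0, 0).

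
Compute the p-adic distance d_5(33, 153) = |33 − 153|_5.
d_5(33, 153) = 1/5

Step 1 — x − y = 33 − 153 = -120. Step 2 — v_5(-120) = 1 (factor: -120 = −(5^1 · 24); the sign does not affect v_p). Step 3 — |x − y|_5 = 5^{-1} = 1/5.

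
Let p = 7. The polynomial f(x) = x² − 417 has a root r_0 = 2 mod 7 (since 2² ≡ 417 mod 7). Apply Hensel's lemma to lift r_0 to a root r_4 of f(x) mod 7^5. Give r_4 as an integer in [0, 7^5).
r_4 = 7639 (mod 16807)

Hensel's recurrence: r_{i+1} = r_i − f(r_i)·(f′(r_i))^{-1} mod 7^{i+2}, with f′(x) = 2x. Iterate:
  r_0 = 2 (mod 7)
  r_1 = 44 (mod 49)
  r_2 = 93 (mod 343)
  r_3 = 436 (mod 2401)
  r_4 = 7639 (mod 16807)
Final: r_4 = 7639, and one checks f(r_4) ≡ 0 mod 7^5.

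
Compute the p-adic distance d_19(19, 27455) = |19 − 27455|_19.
d_19(19, 27455) = 1/6859

Step 1 — x − y = 19 − 27455 = -27436. Step 2 — v_19(-27436) = 3 (factor: -27436 = −(19^3 · 4); the sign does not affect v_p). Step 3 — |x − y|_19 = 19^{-3} = 1/6859.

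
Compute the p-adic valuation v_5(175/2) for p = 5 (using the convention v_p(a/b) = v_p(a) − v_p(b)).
v_5(175/2) = 2

Factor powers of 5 from the numerator and denominator of the reduced fraction: 175 = 5^2 · 7 and 2 = 5^0 · 2. Apply v_p(a/b) = v_p(a) − v_p(b): v_5(175/2) = 2 − 0 = 2.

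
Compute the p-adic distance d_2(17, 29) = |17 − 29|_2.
d_2(17, 29) = 1/4

Step 1 — x − y = 17 − 29 = -12. Step 2 — v_2(-12) = 2 (factor: -12 = −(2^2 · 3); the sign does not affect v_p). Step 3 — |x − y|_2 = 2^{-2} = 1/4.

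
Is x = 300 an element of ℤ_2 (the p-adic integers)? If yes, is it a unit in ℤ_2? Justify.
x ∈ ℤ_2 but not a unit; v_2(x) = 2 > 0

ℤ_2 = {x ∈ ℚ_2 : v_2(x) ≥ 0} and ℤ_2^× = {x ∈ ℤ_2 : v_2(x) = 0}. Here v_2(300) = v_2(num) − v_2(den) = 2; compare against these criteria.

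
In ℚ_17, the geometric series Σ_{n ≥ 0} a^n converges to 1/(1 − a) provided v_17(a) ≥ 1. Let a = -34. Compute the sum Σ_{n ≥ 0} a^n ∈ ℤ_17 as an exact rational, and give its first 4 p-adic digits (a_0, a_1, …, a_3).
Σ a^n = 1/(1 − a) = 1/35;  first 4 digits = (1, 15, 3, 9)

v_17(a) = 1 ≥ 1, so the series converges in ℤ_17 to 1/(1 − a) = 1/(1 − (-34)) = 1/35. Expand this rational in ℤ_17: compute digits iteratively via d_i = x_i mod 17, x_{i+1} = (x_i − d_i)/17. The first 4 digits are (1, 15, 3, 9).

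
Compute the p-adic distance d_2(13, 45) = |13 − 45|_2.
d_2(13, 45) = 1/32

Step 1 — x − y = 13 − 45 = -32. Step 2 — v_2(-32) = 5 (factor: -32 = −(2^5 · 1); the sign does not affect v_p). Step 3 — |x − y|_2 = 2^{-5} = 1/32.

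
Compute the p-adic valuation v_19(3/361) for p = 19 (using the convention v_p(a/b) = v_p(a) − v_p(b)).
v_19(3/361) = -2

Factor powers of 19 from the numerator and denominator of the reduced fraction: 3 = 19^0 · 3 and 361 = 19^2 · 1. Apply v_p(a/b) = v_p(a) − v_p(b): v_19(3/361) = 0 − 2 = -2.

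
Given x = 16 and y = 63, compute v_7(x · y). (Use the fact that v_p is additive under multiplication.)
v_7(1008) = 1

v_p(x) = 0 (factor: 16 = 7^0 · 16); v_p(y) = 1 (factor: 63 = 7^1 · 9). Additivity: v_p(xy) = v_p(x) + v_p(y) = 0 + 1 = 1. (Direct check: xy = 1008 = 7^1 · (144).)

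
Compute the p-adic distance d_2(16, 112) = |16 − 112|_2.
d_2(16, 112) = 1/32

Step 1 — x − y = 16 − 112 = -96. Step 2 — v_2(-96) = 5 (factor: -96 = −(2^5 · 3); the sign does not affect v_p). Step 3 — |x − y|_2 = 2^{-5} = 1/32.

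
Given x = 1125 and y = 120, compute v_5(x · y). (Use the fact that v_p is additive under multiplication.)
v_5(135000) = 4

v_p(x) = 3 (factor: 1125 = 5^3 · 9); v_p(y) = 1 (factor: 120 = 5^1 · 24). Additivity: v_p(xy) = v_p(x) + v_p(y) = 3 + 1 = 4. (Direct check: xy = 135000 = 5^4 · (216).)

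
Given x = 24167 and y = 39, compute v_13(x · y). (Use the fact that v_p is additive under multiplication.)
v_13(942513) = 4

v_p(x) = 3 (factor: 24167 = 13^3 · 11); v_p(y) = 1 (factor: 39 = 13^1 · 3). Additivity: v_p(xy) = v_p(x) + v_p(y) = 3 + 1 = 4. (Direct check: xy = 942513 = 13^4 · (33).)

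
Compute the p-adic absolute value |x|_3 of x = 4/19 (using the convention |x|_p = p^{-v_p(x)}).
|4/19|_3 = 1

Step 1 — compute v_3(x) by factoring powers of 3 out of the numerator and denominator: v_3(4/19) = 0. Step 2 — apply |x|_p = p^{-v_p(x)} = 3^{0} = 1.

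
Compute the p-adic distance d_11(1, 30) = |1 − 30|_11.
d_11(1, 30) = 1

Step 1 — x − y = 1 − 30 = -29. Step 2 — v_11(-29) = 0 (factor: -29 = −(11^0 · 29); the sign does not affect v_p). Step 3 — |x − y|_11 = 11^{0} = 1.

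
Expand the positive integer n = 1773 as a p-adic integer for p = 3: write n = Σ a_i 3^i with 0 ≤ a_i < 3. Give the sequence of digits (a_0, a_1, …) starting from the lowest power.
(a_0, a_1, …) = (0, 0, 2, 2, 0, 1, 2)

Repeated division by 3 gives the digits low-to-high: 1773 = 2·3^2 + 2·3^3 + 1·3^5 + 2·3^6. Digit sequence: (0, 0, 2, 2, 0, 1, 2).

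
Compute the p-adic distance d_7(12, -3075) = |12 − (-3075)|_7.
d_7(12, -3075) = 1/343

Step 1 — x − y = 12 − (-3075) = 3087. Step 2 — v_7(3087) = 3 (factor: 3087 = (7^3 · 9); the sign does not affect v_p). Step 3 — |x − y|_7 = 7^{-3} = 1/343.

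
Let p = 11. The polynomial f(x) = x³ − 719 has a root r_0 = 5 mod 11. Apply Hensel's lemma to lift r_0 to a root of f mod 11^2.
r_1 = 71 (mod 121)

Hensel: r_{i+1} = r_i − f(r_i)/f′(r_i) mod 11^{i+2}, where f′(x) = 3x². Iterate:
  r_0 = 5 (mod 11)
  r_1 = 71 (mod 121)
Final: r = 71 with f(r) ≡ 0 mod 11^2.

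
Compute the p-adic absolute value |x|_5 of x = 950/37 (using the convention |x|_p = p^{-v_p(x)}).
|950/37|_5 = 1/25

Step 1 — compute v_5(x) by factoring powers of 5 out of the numerator and denominator: v_5(950/37) = 2. Step 2 — apply |x|_p = p^{-v_p(x)} = 5^{-2} = 1/25.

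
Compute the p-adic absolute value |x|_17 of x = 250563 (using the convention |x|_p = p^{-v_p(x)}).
|250563|_17 = 1/83521

Step 1 — compute v_17(x) by factoring powers of 17 out of the numerator and denominator: v_17(250563) = 4. Step 2 — apply |x|_p = p^{-v_p(x)} = 17^{-4} = 1/83521.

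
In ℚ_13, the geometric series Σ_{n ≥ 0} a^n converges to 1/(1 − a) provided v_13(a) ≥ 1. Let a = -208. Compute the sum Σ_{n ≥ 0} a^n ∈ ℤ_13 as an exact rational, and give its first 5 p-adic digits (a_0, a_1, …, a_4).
Σ a^n = 1/(1 − a) = 1/209;  first 5 digits = (1, 10, 7, 5, 1)

v_13(a) = 1 ≥ 1, so the series converges in ℤ_13 to 1/(1 − a) = 1/(1 − (-208)) = 1/209. Expand this rational in ℤ_13: compute digits iteratively via d_i = x_i mod 13, x_{i+1} = (x_i − d_i)/13. The first 5 digits are (1, 10, 7, 5, 1).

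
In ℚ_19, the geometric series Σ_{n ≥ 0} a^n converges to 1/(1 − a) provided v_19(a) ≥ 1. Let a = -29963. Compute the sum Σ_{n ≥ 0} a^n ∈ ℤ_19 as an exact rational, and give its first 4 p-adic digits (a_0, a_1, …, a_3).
Σ a^n = 1/(1 − a) = 1/29964;  first 4 digits = (1, 0, 12, 14)

v_19(a) = 2 ≥ 1, so the series converges in ℤ_19 to 1/(1 − a) = 1/(1 − (-29963)) = 1/29964. Expand this rational in ℤ_19: compute digits iteratively via d_i = x_i mod 19, x_{i+1} = (x_i − d_i)/19. The first 4 digits are (1, 0, 12, 14).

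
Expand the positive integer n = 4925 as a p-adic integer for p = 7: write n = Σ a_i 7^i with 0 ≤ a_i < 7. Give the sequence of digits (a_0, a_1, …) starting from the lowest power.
(a_0, a_1, …) = (4, 3, 2, 0, 2)

Repeated division by 7 gives the digits low-to-high: 4925 = 4 + 3·7^1 + 2·7^2 + 2·7^4. Digit sequence: (4, 3, 2, 0, 2).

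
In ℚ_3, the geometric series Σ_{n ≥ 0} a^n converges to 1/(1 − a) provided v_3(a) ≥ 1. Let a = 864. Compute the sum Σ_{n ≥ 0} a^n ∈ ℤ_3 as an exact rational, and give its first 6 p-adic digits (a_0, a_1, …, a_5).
Σ a^n = 1/(1 − a) = -1/863;  first 6 digits = (1, 0, 0, 2, 1, 0)

v_3(a) = 3 ≥ 1, so the series converges in ℤ_3 to 1/(1 − a) = 1/(1 − 864) = -1/863. Expand this rational in ℤ_3: compute digits iteratively via d_i = x_i mod 3, x_{i+1} = (x_i − d_i)/3. The first 6 digits are (1, 0, 0, 2, 1, 0).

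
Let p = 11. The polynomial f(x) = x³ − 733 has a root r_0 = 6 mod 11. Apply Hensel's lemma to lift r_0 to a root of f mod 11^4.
r_3 = 10940 (mod 14641)

Hensel: r_{i+1} = r_i − f(r_i)/f′(r_i) mod 11^{i+2}, where f′(x) = 3x². Iterate:
  r_0 = 6 (mod 11)
  r_1 = 50 (mod 121)
  r_2 = 292 (mod 1331)
  r_3 = 10940 (mod 14641)
Final: r = 10940 with f(r) ≡ 0 mod 11^4.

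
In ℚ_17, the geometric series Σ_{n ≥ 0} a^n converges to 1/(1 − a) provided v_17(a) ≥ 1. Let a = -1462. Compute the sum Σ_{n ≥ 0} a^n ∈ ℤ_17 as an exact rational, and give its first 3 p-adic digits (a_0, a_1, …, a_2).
Σ a^n = 1/(1 − a) = 1/1463;  first 3 digits = (1, 16, 12)

v_17(a) = 1 ≥ 1, so the series converges in ℤ_17 to 1/(1 − a) = 1/(1 − (-1462)) = 1/1463. Expand this rational in ℤ_17: compute digits iteratively via d_i = x_i mod 17, x_{i+1} = (x_i − d_i)/17. The first 3 digits are (1, 16, 12).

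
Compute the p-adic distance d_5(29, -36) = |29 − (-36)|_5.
d_5(29, -36) = 1/5

Step 1 — x − y = 29 − (-36) = 65. Step 2 — v_5(65) = 1 (factor: 65 = (5^1 · 13); the sign does not affect v_p). Step 3 — |x − y|_5 = 5^{-1} = 1/5.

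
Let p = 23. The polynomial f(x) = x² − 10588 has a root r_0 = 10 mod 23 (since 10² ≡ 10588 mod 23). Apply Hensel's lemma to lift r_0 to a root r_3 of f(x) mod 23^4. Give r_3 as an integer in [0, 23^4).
r_3 = 12384 (mod 279841)

Hensel's recurrence: r_{i+1} = r_i − f(r_i)·(f′(r_i))^{-1} mod 23^{i+2}, with f′(x) = 2x. Iterate:
  r_0 = 10 (mod 23)
  r_1 = 217 (mod 529)
  r_2 = 217 (mod 12167)
  r_3 = 12384 (mod 279841)
Final: r_3 = 12384, and one checks f(r_3) ≡ 0 mod 23^4.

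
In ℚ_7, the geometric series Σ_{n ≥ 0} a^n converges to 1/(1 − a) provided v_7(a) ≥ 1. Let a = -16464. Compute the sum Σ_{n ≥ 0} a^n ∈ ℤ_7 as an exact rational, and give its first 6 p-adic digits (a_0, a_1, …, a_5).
Σ a^n = 1/(1 − a) = 1/16465;  first 6 digits = (1, 0, 0, 1, 0, 6)

v_7(a) = 3 ≥ 1, so the series converges in ℤ_7 to 1/(1 − a) = 1/(1 − (-16464)) = 1/16465. Expand this rational in ℤ_7: compute digits iteratively via d_i = x_i mod 7, x_{i+1} = (x_i − d_i)/7. The first 6 digits are (1, 0, 0, 1, 0, 6).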